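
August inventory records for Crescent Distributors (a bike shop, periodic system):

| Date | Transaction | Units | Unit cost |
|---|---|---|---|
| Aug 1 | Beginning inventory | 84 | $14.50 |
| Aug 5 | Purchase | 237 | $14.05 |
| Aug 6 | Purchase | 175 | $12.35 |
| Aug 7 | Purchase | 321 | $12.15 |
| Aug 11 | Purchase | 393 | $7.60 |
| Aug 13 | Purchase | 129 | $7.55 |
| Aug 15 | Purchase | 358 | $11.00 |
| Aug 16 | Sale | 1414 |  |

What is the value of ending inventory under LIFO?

Ending inventory = $4,013.95

Aug 16, 1414 sold [LIFO — newest first]: 358 @ $11.00 + 129 @ $7.55 + 393 @ $7.60 + 321 @ $12.15 + 175 @ $12.35 + 38 @ $14.05 = $14,494.05
Ending inventory: 84 @ $14.50 + 199 @ $14.05 = $4,013.95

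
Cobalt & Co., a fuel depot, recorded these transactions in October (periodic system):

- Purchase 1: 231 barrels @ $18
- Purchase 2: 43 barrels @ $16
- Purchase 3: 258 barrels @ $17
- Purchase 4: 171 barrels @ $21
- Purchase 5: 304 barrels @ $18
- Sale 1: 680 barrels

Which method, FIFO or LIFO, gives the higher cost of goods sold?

FIFO COGS: 231 @ $18 + 43 @ $16 + 258 @ $17 + 148 @ $21 = $12,340
LIFO COGS: 304 @ $18 + 171 @ $21 + 205 @ $17 = $12,548

LIFO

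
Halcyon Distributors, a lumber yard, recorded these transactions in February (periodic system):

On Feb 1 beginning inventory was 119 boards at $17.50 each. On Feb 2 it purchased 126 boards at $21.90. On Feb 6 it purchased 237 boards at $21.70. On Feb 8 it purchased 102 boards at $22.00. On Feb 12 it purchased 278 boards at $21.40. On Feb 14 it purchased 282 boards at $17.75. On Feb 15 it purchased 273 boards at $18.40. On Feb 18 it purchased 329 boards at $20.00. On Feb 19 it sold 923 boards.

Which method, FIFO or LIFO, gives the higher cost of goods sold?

FIFO COGS: 119 @ $17.50 + 126 @ $21.90 + 237 @ $21.70 + 102 @ $22.00 + 278 @ $21.40 + 61 @ $17.75 = $19,260.75
LIFO COGS: 329 @ $20.00 + 273 @ $18.40 + 282 @ $17.75 + 39 @ $21.40 = $17,443.30

FIFO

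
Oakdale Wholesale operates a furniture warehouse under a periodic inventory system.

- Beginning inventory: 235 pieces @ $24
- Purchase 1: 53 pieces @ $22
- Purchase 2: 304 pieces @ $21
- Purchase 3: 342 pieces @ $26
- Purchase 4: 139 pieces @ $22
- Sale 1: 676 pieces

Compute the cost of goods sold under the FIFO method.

Sale 1 (676) [FIFO — oldest first]: 235 @ $24 + 53 @ $22 + 304 @ $21 + 84 @ $26 = $15,374
Ending inventory: 258 @ $26 + 139 @ $22 = $9,766

COGS = $15,374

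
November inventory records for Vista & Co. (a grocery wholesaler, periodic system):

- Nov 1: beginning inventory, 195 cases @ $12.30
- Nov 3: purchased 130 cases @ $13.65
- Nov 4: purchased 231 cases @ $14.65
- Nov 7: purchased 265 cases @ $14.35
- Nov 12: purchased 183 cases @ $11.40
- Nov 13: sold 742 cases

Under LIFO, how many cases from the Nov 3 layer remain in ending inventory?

Nov 13, 742 sold [LIFO — newest first]: 183 @ $11.40 + 265 @ $14.35 + 231 @ $14.65 + 63 @ $13.65 = $10,133.05
Ending inventory: 195 @ $12.30 + 67 @ $13.65 = $3,313.05
Check: goods available $13,446.10 = COGS $10,133.05 + ending $3,313.05

67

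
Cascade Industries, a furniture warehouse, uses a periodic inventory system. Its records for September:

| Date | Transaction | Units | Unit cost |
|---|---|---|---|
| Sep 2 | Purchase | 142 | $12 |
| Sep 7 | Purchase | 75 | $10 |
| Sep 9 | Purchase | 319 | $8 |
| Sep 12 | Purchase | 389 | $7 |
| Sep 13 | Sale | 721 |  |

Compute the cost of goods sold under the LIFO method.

Sep 13, 721 sold [LIFO — newest first]: 389 @ $7 + 319 @ $8 + 13 @ $10 = $5,405
Ending inventory: 142 @ $12 + 62 @ $10 = $2,324
Check: goods available $7,729 = COGS $5,405 + ending $2,324

COGS = $5,405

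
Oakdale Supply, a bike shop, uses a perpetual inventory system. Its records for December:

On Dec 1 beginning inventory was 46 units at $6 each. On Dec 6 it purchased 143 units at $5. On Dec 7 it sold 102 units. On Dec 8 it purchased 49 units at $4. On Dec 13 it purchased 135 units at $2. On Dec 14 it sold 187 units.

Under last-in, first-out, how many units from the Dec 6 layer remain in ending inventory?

38

Dec 7, 102 sold [LIFO — newest first]: 102 @ $5 = $510
Dec 14, 187 sold [LIFO — newest first]: 135 @ $2 + 49 @ $4 + 3 @ $5 = $481
Total COGS = $510 + $481 = $991
Ending inventory: 46 @ $6 + 38 @ $5 = $466
Check: goods available $1,457 = COGS $991 + ending $466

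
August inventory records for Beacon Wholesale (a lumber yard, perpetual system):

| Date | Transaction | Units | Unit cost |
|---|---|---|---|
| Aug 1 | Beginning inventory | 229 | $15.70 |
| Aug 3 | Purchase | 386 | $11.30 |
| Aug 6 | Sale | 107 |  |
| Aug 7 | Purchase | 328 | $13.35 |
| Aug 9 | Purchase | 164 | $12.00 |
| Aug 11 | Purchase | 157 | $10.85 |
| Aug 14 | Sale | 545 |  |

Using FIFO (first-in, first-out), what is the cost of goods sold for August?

COGS = $8,451.05

Aug 6, 107 sold [FIFO — oldest first]: 107 @ $15.70 = $1,679.90
Aug 14, 545 sold [FIFO — oldest first]: 122 @ $15.70 + 386 @ $11.30 + 37 @ $13.35 = $6,771.15
Total COGS = $1,679.90 + $6,771.15 = $8,451.05
Ending inventory: 291 @ $13.35 + 164 @ $12.00 + 157 @ $10.85 = $7,556.30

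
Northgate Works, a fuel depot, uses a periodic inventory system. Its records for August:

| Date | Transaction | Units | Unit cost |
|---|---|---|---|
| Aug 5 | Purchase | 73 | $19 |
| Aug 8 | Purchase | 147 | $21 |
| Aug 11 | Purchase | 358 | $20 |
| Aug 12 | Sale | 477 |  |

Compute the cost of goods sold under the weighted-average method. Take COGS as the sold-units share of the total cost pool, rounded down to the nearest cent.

Aug 12, sell 477: 477/578 × $11,634.00 → $9,601.06
Ending inventory (cost pool remaining) = $2,032.94

COGS = $9,601.06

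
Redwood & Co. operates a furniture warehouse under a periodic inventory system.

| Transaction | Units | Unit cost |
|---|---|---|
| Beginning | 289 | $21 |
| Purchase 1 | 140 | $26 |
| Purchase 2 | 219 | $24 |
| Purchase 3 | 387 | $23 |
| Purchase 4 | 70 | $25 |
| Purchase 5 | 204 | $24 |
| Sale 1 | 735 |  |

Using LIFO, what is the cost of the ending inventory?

Sale 1 (735) [LIFO — newest first]: 204 @ $24 + 70 @ $25 + 387 @ $23 + 74 @ $24 = $17,323
Ending inventory: 289 @ $21 + 140 @ $26 + 145 @ $24 = $13,189
Check: goods available $30,512 = COGS $17,323 + ending $13,189

Ending inventory = $13,189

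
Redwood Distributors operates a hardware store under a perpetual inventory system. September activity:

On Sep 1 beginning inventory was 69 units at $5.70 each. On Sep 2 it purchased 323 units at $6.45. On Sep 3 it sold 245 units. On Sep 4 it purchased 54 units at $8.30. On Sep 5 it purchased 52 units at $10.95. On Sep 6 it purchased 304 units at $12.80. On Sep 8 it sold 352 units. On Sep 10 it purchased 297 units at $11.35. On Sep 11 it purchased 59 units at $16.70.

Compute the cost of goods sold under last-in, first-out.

Sep 3, 245 sold [LIFO — newest first]: 245 @ $6.45 = $1,580.25
Sep 8, 352 sold [LIFO — newest first]: 304 @ $12.80 + 48 @ $10.95 = $4,416.80
Total COGS = $1,580.25 + $4,416.80 = $5,997.05
Ending inventory: 69 @ $5.70 + 78 @ $6.45 + 54 @ $8.30 + 4 @ $10.95 + 297 @ $11.35 + 59 @ $16.70 = $5,744.65
Check: goods available $11,741.70 = COGS $5,997.05 + ending $5,744.65

COGS = $5,997.05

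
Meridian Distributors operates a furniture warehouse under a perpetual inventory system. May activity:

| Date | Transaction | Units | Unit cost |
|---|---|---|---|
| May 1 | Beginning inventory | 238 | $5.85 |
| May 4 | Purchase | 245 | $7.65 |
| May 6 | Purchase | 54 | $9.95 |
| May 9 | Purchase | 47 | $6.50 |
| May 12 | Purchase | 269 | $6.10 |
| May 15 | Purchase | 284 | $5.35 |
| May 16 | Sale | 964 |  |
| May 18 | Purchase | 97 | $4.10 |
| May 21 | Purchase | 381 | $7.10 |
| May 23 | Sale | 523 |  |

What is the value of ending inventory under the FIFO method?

May 16, 964 sold [FIFO — oldest first]: 238 @ $5.85 + 245 @ $7.65 + 54 @ $9.95 + 47 @ $6.50 + 269 @ $6.10 + 111 @ $5.35 = $6,344.10
May 23, 523 sold [FIFO — oldest first]: 173 @ $5.35 + 97 @ $4.10 + 253 @ $7.10 = $3,119.55
Total COGS = $6,344.10 + $3,119.55 = $9,463.65
Ending inventory: 128 @ $7.10 = $908.80
Check: goods available $10,372.45 = COGS $9,463.65 + ending $908.80

Ending inventory = $908.80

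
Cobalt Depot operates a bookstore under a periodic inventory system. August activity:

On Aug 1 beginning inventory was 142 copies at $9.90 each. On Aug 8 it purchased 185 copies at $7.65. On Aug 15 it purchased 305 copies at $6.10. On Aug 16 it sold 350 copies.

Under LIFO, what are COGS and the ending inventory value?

Aug 16, 350 sold [LIFO — newest first]: 305 @ $6.10 + 45 @ $7.65 = $2,204.75
Ending inventory: 142 @ $9.90 + 140 @ $7.65 = $2,476.80

COGS = $2,204.75; ending inventory = $2,476.80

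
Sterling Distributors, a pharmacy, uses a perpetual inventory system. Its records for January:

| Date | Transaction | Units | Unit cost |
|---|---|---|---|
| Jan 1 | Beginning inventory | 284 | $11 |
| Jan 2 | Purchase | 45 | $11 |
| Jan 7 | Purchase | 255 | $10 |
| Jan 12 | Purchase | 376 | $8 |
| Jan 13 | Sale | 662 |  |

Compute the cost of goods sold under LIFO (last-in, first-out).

COGS = $5,899

Jan 13, 662 sold [LIFO — newest first]: 376 @ $8 + 255 @ $10 + 31 @ $11 = $5,899
Ending inventory: 284 @ $11 + 14 @ $11 = $3,278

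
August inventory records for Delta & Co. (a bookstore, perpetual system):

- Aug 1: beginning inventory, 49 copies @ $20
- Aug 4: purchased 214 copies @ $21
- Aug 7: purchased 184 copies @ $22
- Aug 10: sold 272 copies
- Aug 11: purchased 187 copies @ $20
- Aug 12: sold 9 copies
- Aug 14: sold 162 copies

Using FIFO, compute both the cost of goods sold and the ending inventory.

COGS = $9,434; ending inventory = $3,828

Aug 10, 272 sold [FIFO — oldest first]: 49 @ $20 + 214 @ $21 + 9 @ $22 = $5,672
Aug 12, 9 sold [FIFO — oldest first]: 9 @ $22 = $198
Aug 14, 162 sold [FIFO — oldest first]: 162 @ $22 = $3,564
Total COGS = $5,672 + $198 + $3,564 = $9,434
Ending inventory: 4 @ $22 + 187 @ $20 = $3,828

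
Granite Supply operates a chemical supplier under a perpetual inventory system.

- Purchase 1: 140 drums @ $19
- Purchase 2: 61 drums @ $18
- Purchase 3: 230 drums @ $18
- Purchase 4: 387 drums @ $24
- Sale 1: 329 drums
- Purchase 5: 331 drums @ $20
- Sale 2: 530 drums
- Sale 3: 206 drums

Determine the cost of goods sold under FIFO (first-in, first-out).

COGS = $22,126

Sale 1 (329) [FIFO — oldest first]: 140 @ $19 + 61 @ $18 + 128 @ $18 = $6,062
Sale 2 (530) [FIFO — oldest first]: 102 @ $18 + 387 @ $24 + 41 @ $20 = $11,944
Sale 3 (206) [FIFO — oldest first]: 206 @ $20 = $4,120
Total COGS = $6,062 + $11,944 + $4,120 = $22,126
Ending inventory: 84 @ $20 = $1,680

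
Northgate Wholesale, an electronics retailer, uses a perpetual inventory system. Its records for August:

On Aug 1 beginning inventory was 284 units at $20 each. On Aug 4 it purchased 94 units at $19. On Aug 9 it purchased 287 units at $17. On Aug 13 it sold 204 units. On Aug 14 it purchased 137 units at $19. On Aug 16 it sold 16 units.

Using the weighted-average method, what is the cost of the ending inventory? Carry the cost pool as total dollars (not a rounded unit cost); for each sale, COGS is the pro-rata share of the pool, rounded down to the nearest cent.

After Aug 1: 284 on hand, pool $5,680.00 (≈ $20.0000 each)
After Aug 4: 378 on hand, pool $7,466.00 (≈ $19.7513 each)
After Aug 9: 665 on hand, pool $12,345.00 (≈ $18.5639 each)
Aug 13, sell 204: 204/665 × $12,345.00 → $3,787.03
After Aug 14: 598 on hand, pool $11,160.97 (≈ $18.6638 each)
Aug 16, sell 16: 16/598 × $11,160.97 → $298.62
Total COGS = $3,787.03 + $298.62 = $4,085.65
Ending inventory (cost pool remaining) = $10,862.35

Ending inventory = $10,862.35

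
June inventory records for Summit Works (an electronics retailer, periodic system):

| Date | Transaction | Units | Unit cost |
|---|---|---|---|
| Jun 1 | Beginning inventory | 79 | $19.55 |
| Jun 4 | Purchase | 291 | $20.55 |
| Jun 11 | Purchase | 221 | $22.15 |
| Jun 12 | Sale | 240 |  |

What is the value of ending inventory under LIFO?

Jun 12, 240 sold [LIFO — newest first]: 221 @ $22.15 + 19 @ $20.55 = $5,285.60
Ending inventory: 79 @ $19.55 + 272 @ $20.55 = $7,134.05

Ending inventory = $7,134.05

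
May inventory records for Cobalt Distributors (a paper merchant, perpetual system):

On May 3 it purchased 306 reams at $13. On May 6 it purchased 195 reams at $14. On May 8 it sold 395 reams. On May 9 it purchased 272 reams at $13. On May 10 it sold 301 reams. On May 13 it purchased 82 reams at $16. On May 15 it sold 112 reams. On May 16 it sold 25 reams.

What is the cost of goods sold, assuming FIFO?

COGS = $11,204

May 8, 395 sold [FIFO — oldest first]: 306 @ $13 + 89 @ $14 = $5,224
May 10, 301 sold [FIFO — oldest first]: 106 @ $14 + 195 @ $13 = $4,019
May 15, 112 sold [FIFO — oldest first]: 77 @ $13 + 35 @ $16 = $1,561
May 16, 25 sold [FIFO — oldest first]: 25 @ $16 = $400
Total COGS = $5,224 + $4,019 + $1,561 + $400 = $11,204
Ending inventory: 22 @ $16 = $352
Check: goods available $11,556 = COGS $11,204 + ending $352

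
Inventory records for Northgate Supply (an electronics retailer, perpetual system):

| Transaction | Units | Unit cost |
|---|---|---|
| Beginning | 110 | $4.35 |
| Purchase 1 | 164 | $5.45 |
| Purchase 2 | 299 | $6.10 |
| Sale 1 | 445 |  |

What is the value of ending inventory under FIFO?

Ending inventory = $780.80

Sale 1 (445) [FIFO — oldest first]: 110 @ $4.35 + 164 @ $5.45 + 171 @ $6.10 = $2,415.40
Ending inventory: 128 @ $6.10 = $780.80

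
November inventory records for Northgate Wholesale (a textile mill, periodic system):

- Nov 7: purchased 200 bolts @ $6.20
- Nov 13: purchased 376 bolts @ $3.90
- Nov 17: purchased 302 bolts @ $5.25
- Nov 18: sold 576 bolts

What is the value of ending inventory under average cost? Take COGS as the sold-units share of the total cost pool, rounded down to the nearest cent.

Ending inventory = $1,476.26

Nov 18, sell 576: 576/878 × $4,291.90 → $2,815.64
Ending inventory (cost pool remaining) = $1,476.26
Check: goods available $4,291.90 = COGS $2,815.64 + ending $1,476.26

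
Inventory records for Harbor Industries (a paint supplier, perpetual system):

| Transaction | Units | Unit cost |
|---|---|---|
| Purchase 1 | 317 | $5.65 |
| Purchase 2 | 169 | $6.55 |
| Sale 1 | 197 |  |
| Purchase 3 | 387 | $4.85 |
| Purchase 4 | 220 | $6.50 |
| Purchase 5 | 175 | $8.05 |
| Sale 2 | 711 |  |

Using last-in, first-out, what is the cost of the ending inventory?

Sale 1 (197) [LIFO — newest first]: 169 @ $6.55 + 28 @ $5.65 = $1,265.15
Sale 2 (711) [LIFO — newest first]: 175 @ $8.05 + 220 @ $6.50 + 316 @ $4.85 = $4,371.35
Total COGS = $1,265.15 + $4,371.35 = $5,636.50
Ending inventory: 289 @ $5.65 + 71 @ $4.85 = $1,977.20
Check: goods available $7,613.70 = COGS $5,636.50 + ending $1,977.20

Ending inventory = $1,977.20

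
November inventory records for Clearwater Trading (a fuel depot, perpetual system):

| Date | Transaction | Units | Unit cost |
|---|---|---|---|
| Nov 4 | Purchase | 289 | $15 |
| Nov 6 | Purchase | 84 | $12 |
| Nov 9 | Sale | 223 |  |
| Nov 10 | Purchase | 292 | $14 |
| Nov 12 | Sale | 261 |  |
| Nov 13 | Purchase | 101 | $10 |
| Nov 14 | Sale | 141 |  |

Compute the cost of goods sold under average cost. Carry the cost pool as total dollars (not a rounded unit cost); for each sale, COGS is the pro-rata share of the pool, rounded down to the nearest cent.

COGS = $8,659.03

After Nov 4: 289 on hand, pool $4,335.00 (≈ $15.0000 each)
After Nov 6: 373 on hand, pool $5,343.00 (≈ $14.3244 each)
Nov 9, sell 223: 223/373 × $5,343.00 → $3,194.34
After Nov 10: 442 on hand, pool $6,236.66 (≈ $14.1101 each)
Nov 12, sell 261: 261/442 × $6,236.66 → $3,682.73
After Nov 13: 282 on hand, pool $3,563.93 (≈ $12.6380 each)
Nov 14, sell 141: 141/282 × $3,563.93 → $1,781.96
Total COGS = $3,194.34 + $3,682.73 + $1,781.96 = $8,659.03
Ending inventory (cost pool remaining) = $1,781.97
Check: goods available $10,441.00 = COGS $8,659.03 + ending $1,781.97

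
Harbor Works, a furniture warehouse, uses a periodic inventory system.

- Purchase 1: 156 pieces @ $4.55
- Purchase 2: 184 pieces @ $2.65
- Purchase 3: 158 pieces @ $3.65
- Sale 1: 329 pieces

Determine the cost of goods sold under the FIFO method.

Sale 1 (329) [FIFO — oldest first]: 156 @ $4.55 + 173 @ $2.65 = $1,168.25
Ending inventory: 11 @ $2.65 + 158 @ $3.65 = $605.85

COGS = $1,168.25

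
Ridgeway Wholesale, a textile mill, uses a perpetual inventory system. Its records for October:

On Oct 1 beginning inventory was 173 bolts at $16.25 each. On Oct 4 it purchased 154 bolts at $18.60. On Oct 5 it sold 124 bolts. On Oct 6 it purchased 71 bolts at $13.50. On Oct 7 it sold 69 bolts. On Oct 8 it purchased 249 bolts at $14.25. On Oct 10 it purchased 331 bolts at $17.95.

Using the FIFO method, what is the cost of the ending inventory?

Oct 5, 124 sold [FIFO — oldest first]: 124 @ $16.25 = $2,015.00
Oct 7, 69 sold [FIFO — oldest first]: 49 @ $16.25 + 20 @ $18.60 = $1,168.25
Total COGS = $2,015.00 + $1,168.25 = $3,183.25
Ending inventory: 134 @ $18.60 + 71 @ $13.50 + 249 @ $14.25 + 331 @ $17.95 = $12,940.60

Ending inventory = $12,940.60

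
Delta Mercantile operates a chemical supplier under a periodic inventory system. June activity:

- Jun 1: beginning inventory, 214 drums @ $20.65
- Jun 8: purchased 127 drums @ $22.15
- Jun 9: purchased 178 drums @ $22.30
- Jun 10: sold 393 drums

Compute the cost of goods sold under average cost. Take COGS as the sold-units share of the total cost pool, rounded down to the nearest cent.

Jun 10, sell 393: 393/519 × $11,201.55 → $8,482.09
Ending inventory (cost pool remaining) = $2,719.46

COGS = $8,482.09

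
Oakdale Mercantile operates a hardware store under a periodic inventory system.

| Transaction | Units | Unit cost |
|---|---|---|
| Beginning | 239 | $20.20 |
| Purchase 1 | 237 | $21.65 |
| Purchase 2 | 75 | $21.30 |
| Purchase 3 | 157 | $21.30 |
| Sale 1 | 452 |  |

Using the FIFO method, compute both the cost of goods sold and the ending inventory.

COGS = $9,439.25; ending inventory = $5,461.20

Sale 1 (452) [FIFO — oldest first]: 239 @ $20.20 + 213 @ $21.65 = $9,439.25
Ending inventory: 24 @ $21.65 + 75 @ $21.30 + 157 @ $21.30 = $5,461.20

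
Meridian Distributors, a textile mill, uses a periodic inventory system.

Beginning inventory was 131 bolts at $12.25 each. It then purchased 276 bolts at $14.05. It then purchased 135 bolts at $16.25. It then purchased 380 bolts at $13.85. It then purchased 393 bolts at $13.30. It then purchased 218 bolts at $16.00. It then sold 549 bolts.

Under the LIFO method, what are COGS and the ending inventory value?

Sale 1 (549) [LIFO — newest first]: 218 @ $16.00 + 331 @ $13.30 = $7,890.30
Ending inventory: 131 @ $12.25 + 276 @ $14.05 + 135 @ $16.25 + 380 @ $13.85 + 62 @ $13.30 = $13,763.90

COGS = $7,890.30; ending inventory = $13,763.90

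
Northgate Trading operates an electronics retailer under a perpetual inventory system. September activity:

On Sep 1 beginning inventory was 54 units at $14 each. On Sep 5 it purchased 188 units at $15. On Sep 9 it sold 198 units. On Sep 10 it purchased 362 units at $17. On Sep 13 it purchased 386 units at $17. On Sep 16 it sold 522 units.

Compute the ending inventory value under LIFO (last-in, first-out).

Ending inventory = $4,458

Sep 9, 198 sold [LIFO — newest first]: 188 @ $15 + 10 @ $14 = $2,960
Sep 16, 522 sold [LIFO — newest first]: 386 @ $17 + 136 @ $17 = $8,874
Total COGS = $2,960 + $8,874 = $11,834
Ending inventory: 44 @ $14 + 226 @ $17 = $4,458
Check: goods available $16,292 = COGS $11,834 + ending $4,458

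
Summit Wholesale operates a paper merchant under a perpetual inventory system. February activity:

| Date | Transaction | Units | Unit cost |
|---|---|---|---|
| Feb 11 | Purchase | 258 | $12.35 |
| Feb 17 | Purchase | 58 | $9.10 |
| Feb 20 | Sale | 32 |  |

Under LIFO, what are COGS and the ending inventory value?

Feb 20, 32 sold [LIFO — newest first]: 32 @ $9.10 = $291.20
Ending inventory: 258 @ $12.35 + 26 @ $9.10 = $3,422.90

COGS = $291.20; ending inventory = $3,422.90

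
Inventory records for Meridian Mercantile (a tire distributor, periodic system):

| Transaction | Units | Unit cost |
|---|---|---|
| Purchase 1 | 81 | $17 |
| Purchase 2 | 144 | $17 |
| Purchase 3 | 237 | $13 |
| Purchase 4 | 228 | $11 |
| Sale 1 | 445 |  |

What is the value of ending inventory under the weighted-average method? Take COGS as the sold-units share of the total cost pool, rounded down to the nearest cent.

Sale 1, sell 445: 445/690 × $9,414.00 → $6,071.34
Ending inventory (cost pool remaining) = $3,342.66
Check: goods available $9,414.00 = COGS $6,071.34 + ending $3,342.66

Ending inventory = $3,342.66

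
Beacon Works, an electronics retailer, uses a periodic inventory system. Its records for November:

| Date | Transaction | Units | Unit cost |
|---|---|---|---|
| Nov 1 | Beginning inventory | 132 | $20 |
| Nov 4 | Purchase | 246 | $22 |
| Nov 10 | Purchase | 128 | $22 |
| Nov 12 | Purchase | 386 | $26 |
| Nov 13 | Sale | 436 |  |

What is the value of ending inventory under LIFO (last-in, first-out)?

Ending inventory = $9,768

Nov 13, 436 sold [LIFO — newest first]: 386 @ $26 + 50 @ $22 = $11,136
Ending inventory: 132 @ $20 + 246 @ $22 + 78 @ $22 = $9,768
Check: goods available $20,904 = COGS $11,136 + ending $9,768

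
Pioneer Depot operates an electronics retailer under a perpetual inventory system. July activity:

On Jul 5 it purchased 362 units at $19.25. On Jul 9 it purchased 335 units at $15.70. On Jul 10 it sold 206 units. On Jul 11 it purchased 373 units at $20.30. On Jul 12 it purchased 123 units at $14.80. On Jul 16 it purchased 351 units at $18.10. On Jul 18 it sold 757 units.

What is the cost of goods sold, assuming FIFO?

COGS = $17,627.80

Jul 10, 206 sold [FIFO — oldest first]: 206 @ $19.25 = $3,965.50
Jul 18, 757 sold [FIFO — oldest first]: 156 @ $19.25 + 335 @ $15.70 + 266 @ $20.30 = $13,662.30
Total COGS = $3,965.50 + $13,662.30 = $17,627.80
Ending inventory: 107 @ $20.30 + 123 @ $14.80 + 351 @ $18.10 = $10,345.60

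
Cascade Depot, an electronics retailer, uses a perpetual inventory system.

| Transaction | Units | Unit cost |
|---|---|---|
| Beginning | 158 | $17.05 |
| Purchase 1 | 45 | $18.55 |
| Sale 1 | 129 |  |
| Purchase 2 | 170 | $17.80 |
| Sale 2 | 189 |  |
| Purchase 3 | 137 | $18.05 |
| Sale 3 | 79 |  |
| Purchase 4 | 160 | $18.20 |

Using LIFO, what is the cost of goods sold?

COGS = $7,042.85

Sale 1 (129) [LIFO — newest first]: 45 @ $18.55 + 84 @ $17.05 = $2,266.95
Sale 2 (189) [LIFO — newest first]: 170 @ $17.80 + 19 @ $17.05 = $3,349.95
Sale 3 (79) [LIFO — newest first]: 79 @ $18.05 = $1,425.95
Total COGS = $2,266.95 + $3,349.95 + $1,425.95 = $7,042.85
Ending inventory: 55 @ $17.05 + 58 @ $18.05 + 160 @ $18.20 = $4,896.65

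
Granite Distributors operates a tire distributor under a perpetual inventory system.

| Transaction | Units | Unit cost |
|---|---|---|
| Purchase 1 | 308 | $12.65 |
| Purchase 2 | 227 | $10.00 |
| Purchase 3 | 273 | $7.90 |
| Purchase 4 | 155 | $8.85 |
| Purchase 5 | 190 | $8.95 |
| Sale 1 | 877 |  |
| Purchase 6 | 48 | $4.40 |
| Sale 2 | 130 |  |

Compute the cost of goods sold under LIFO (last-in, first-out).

Sale 1 (877) [LIFO — newest first]: 190 @ $8.95 + 155 @ $8.85 + 273 @ $7.90 + 227 @ $10.00 + 32 @ $12.65 = $7,903.75
Sale 2 (130) [LIFO — newest first]: 48 @ $4.40 + 82 @ $12.65 = $1,248.50
Total COGS = $7,903.75 + $1,248.50 = $9,152.25
Ending inventory: 194 @ $12.65 = $2,454.10

COGS = $9,152.25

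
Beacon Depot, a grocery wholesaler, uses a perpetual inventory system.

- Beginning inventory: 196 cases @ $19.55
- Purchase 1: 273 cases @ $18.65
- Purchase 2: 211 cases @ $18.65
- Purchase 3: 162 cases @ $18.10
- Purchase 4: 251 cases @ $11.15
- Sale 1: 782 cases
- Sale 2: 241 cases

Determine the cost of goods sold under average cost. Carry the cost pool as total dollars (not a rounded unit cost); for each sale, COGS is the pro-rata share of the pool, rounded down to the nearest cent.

COGS = $17,398.72

After Beginning: 196 on hand, pool $3,831.80 (≈ $19.5500 each)
After Purchase 1: 469 on hand, pool $8,923.25 (≈ $19.0261 each)
After Purchase 2: 680 on hand, pool $12,858.40 (≈ $18.9094 each)
After Purchase 3: 842 on hand, pool $15,790.60 (≈ $18.7537 each)
After Purchase 4: 1093 on hand, pool $18,589.25 (≈ $17.0075 each)
Sale 1, sell 782: 782/1093 × $18,589.25 → $13,299.90
Sale 2, sell 241: 241/311 × $5,289.35 → $4,098.82
Total COGS = $13,299.90 + $4,098.82 = $17,398.72
Ending inventory (cost pool remaining) = $1,190.53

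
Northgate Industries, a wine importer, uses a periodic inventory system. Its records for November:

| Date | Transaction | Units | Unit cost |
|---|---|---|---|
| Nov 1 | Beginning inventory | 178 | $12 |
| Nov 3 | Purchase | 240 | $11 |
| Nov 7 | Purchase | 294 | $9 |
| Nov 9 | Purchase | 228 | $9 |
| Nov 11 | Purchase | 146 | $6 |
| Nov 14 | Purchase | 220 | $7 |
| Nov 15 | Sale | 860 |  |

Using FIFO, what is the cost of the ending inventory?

Nov 15, 860 sold [FIFO — oldest first]: 178 @ $12 + 240 @ $11 + 294 @ $9 + 148 @ $9 = $8,754
Ending inventory: 80 @ $9 + 146 @ $6 + 220 @ $7 = $3,136
Check: goods available $11,890 = COGS $8,754 + ending $3,136

Ending inventory = $3,136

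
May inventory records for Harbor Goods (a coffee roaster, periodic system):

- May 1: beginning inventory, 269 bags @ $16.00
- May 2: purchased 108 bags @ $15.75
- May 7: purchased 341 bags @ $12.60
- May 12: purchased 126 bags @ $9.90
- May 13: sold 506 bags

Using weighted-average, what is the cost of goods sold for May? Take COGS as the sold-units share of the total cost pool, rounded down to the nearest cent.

May 13, sell 506: 506/844 × $11,549.00 → $6,923.92
Ending inventory (cost pool remaining) = $4,625.08

COGS = $6,923.92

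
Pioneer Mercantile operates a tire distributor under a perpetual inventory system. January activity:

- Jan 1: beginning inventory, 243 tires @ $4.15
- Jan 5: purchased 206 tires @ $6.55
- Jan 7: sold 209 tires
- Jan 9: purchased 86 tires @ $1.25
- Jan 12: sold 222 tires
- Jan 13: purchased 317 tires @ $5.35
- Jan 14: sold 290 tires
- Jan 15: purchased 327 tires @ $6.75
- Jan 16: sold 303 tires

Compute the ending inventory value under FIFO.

Ending inventory = $1,046.25

Jan 7, 209 sold [FIFO — oldest first]: 209 @ $4.15 = $867.35
Jan 12, 222 sold [FIFO — oldest first]: 34 @ $4.15 + 188 @ $6.55 = $1,372.50
Jan 14, 290 sold [FIFO — oldest first]: 18 @ $6.55 + 86 @ $1.25 + 186 @ $5.35 = $1,220.50
Jan 16, 303 sold [FIFO — oldest first]: 131 @ $5.35 + 172 @ $6.75 = $1,861.85
Total COGS = $867.35 + $1,372.50 + $1,220.50 + $1,861.85 = $5,322.20
Ending inventory: 155 @ $6.75 = $1,046.25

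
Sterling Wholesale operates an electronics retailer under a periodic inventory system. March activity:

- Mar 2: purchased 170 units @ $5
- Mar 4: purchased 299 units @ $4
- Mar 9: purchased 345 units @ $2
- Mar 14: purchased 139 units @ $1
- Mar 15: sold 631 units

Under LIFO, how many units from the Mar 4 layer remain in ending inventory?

152

Mar 15, 631 sold [LIFO — newest first]: 139 @ $1 + 345 @ $2 + 147 @ $4 = $1,417
Ending inventory: 170 @ $5 + 152 @ $4 = $1,458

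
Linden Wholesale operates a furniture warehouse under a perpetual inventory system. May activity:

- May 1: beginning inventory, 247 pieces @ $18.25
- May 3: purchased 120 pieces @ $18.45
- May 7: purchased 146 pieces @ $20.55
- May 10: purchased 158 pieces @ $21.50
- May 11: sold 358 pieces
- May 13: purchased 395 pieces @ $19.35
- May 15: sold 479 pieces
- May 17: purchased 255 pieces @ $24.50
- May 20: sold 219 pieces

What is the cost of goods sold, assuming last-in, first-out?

May 11, 358 sold [LIFO — newest first]: 158 @ $21.50 + 146 @ $20.55 + 54 @ $18.45 = $7,393.60
May 15, 479 sold [LIFO — newest first]: 395 @ $19.35 + 66 @ $18.45 + 18 @ $18.25 = $9,189.45
May 20, 219 sold [LIFO — newest first]: 219 @ $24.50 = $5,365.50
Total COGS = $7,393.60 + $9,189.45 + $5,365.50 = $21,948.55
Ending inventory: 229 @ $18.25 + 36 @ $24.50 = $5,061.25

COGS = $21,948.55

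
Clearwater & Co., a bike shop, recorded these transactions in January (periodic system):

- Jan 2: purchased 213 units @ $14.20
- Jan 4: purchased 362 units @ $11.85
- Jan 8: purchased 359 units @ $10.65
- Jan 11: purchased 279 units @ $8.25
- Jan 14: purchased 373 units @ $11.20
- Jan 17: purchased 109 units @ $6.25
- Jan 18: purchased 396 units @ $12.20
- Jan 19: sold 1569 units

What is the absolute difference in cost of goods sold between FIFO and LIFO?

$983.40

FIFO COGS: 213 @ $14.20 + 362 @ $11.85 + 359 @ $10.65 + 279 @ $8.25 + 356 @ $11.20 = $17,426.60
LIFO COGS: 396 @ $12.20 + 109 @ $6.25 + 373 @ $11.20 + 279 @ $8.25 + 359 @ $10.65 + 53 @ $11.85 = $16,443.20
Difference = |$17,426.60 − $16,443.20| = $983.40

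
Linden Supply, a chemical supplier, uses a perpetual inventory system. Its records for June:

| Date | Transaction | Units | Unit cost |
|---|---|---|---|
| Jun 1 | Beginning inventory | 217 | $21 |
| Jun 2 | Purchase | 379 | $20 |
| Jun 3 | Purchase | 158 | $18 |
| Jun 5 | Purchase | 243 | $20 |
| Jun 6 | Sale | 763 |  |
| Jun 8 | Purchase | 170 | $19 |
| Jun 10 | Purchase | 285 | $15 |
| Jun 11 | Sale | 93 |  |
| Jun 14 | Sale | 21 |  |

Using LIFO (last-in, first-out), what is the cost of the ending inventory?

Ending inventory = $10,692

Jun 6, 763 sold [LIFO — newest first]: 243 @ $20 + 158 @ $18 + 362 @ $20 = $14,944
Jun 11, 93 sold [LIFO — newest first]: 93 @ $15 = $1,395
Jun 14, 21 sold [LIFO — newest first]: 21 @ $15 = $315
Total COGS = $14,944 + $1,395 + $315 = $16,654
Ending inventory: 217 @ $21 + 17 @ $20 + 170 @ $19 + 171 @ $15 = $10,692
Check: goods available $27,346 = COGS $16,654 + ending $10,692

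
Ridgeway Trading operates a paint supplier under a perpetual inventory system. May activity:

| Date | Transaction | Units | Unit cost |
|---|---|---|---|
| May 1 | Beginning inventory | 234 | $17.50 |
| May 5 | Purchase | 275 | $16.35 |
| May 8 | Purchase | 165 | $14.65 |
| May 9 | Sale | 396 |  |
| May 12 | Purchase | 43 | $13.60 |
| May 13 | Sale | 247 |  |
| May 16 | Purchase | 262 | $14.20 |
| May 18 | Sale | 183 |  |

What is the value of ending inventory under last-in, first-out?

May 9, 396 sold [LIFO — newest first]: 165 @ $14.65 + 231 @ $16.35 = $6,194.10
May 13, 247 sold [LIFO — newest first]: 43 @ $13.60 + 44 @ $16.35 + 160 @ $17.50 = $4,104.20
May 18, 183 sold [LIFO — newest first]: 183 @ $14.20 = $2,598.60
Total COGS = $6,194.10 + $4,104.20 + $2,598.60 = $12,896.90
Ending inventory: 74 @ $17.50 + 79 @ $14.20 = $2,416.80
Check: goods available $15,313.70 = COGS $12,896.90 + ending $2,416.80

Ending inventory = $2,416.80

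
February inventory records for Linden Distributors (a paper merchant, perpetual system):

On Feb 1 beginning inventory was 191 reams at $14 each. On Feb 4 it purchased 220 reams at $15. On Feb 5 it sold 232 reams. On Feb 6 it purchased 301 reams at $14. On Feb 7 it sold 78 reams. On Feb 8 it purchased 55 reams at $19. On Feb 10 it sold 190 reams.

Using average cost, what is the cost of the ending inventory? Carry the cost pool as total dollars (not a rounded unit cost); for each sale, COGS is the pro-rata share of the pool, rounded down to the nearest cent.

After Feb 1: 191 on hand, pool $2,674.00 (≈ $14.0000 each)
After Feb 4: 411 on hand, pool $5,974.00 (≈ $14.5353 each)
Feb 5, sell 232: 232/411 × $5,974.00 → $3,372.18
After Feb 6: 480 on hand, pool $6,815.82 (≈ $14.1996 each)
Feb 7, sell 78: 78/480 × $6,815.82 → $1,107.57
After Feb 8: 457 on hand, pool $6,753.25 (≈ $14.7774 each)
Feb 10, sell 190: 190/457 × $6,753.25 → $2,807.69
Total COGS = $3,372.18 + $1,107.57 + $2,807.69 = $7,287.44
Ending inventory (cost pool remaining) = $3,945.56

Ending inventory = $3,945.56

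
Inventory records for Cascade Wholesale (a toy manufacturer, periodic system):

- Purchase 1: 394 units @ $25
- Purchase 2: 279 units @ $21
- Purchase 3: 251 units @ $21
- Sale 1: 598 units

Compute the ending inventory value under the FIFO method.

Ending inventory = $6,846

Sale 1 (598) [FIFO — oldest first]: 394 @ $25 + 204 @ $21 = $14,134
Ending inventory: 75 @ $21 + 251 @ $21 = $6,846
Check: goods available $20,980 = COGS $14,134 + ending $6,846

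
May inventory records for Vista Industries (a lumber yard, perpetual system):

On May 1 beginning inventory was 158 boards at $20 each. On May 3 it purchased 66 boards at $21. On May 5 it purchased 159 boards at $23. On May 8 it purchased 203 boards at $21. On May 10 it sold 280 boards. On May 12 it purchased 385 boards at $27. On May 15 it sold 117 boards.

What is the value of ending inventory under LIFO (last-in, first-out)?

Ending inventory = $13,668

May 10, 280 sold [LIFO — newest first]: 203 @ $21 + 77 @ $23 = $6,034
May 15, 117 sold [LIFO — newest first]: 117 @ $27 = $3,159
Total COGS = $6,034 + $3,159 = $9,193
Ending inventory: 158 @ $20 + 66 @ $21 + 82 @ $23 + 268 @ $27 = $13,668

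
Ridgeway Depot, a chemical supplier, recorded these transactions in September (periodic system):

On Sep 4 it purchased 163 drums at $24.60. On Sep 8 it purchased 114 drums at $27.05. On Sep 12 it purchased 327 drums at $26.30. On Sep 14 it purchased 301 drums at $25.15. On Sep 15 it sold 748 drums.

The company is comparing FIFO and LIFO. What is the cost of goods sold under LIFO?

COGS = $19,401.55

FIFO COGS: 163 @ $24.60 + 114 @ $27.05 + 327 @ $26.30 + 144 @ $25.15 = $19,315.20
LIFO COGS: 301 @ $25.15 + 327 @ $26.30 + 114 @ $27.05 + 6 @ $24.60 = $19,401.55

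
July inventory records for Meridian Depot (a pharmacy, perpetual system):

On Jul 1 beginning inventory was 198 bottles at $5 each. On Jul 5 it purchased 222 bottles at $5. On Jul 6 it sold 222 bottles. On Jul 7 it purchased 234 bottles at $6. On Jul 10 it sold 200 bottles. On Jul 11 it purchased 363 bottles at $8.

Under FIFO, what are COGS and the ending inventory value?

Jul 6, 222 sold [FIFO — oldest first]: 198 @ $5 + 24 @ $5 = $1,110
Jul 10, 200 sold [FIFO — oldest first]: 198 @ $5 + 2 @ $6 = $1,002
Total COGS = $1,110 + $1,002 = $2,112
Ending inventory: 232 @ $6 + 363 @ $8 = $4,296

COGS = $2,112; ending inventory = $4,296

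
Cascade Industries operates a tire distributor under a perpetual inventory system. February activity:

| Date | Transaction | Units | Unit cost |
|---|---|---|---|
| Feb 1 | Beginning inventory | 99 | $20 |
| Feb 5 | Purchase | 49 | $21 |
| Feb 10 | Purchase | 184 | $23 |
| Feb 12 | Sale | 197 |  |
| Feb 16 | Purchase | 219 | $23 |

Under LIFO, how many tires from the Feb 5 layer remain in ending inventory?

Feb 12, 197 sold [LIFO — newest first]: 184 @ $23 + 13 @ $21 = $4,505
Ending inventory: 99 @ $20 + 36 @ $21 + 219 @ $23 = $7,773
Check: goods available $12,278 = COGS $4,505 + ending $7,773

36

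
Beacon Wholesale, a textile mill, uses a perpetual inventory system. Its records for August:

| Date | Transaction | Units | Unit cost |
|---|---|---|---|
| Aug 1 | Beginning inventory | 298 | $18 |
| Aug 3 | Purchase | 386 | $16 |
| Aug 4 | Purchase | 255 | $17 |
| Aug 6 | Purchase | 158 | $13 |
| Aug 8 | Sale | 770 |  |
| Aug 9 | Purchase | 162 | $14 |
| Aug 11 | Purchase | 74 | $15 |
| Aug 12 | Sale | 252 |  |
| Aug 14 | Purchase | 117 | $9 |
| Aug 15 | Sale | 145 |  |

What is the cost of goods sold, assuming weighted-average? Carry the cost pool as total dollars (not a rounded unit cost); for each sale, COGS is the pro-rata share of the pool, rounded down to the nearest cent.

COGS = $18,477.85

After Aug 1: 298 on hand, pool $5,364.00 (≈ $18.0000 each)
After Aug 3: 684 on hand, pool $11,540.00 (≈ $16.8713 each)
After Aug 4: 939 on hand, pool $15,875.00 (≈ $16.9063 each)
After Aug 6: 1097 on hand, pool $17,929.00 (≈ $16.3437 each)
Aug 8, sell 770: 770/1097 × $17,929.00 → $12,584.62
After Aug 9: 489 on hand, pool $7,612.38 (≈ $15.5672 each)
After Aug 11: 563 on hand, pool $8,722.38 (≈ $15.4927 each)
Aug 12, sell 252: 252/563 × $8,722.38 → $3,904.15
After Aug 14: 428 on hand, pool $5,871.23 (≈ $13.7178 each)
Aug 15, sell 145: 145/428 × $5,871.23 → $1,989.08
Total COGS = $12,584.62 + $3,904.15 + $1,989.08 = $18,477.85
Ending inventory (cost pool remaining) = $3,882.15
Check: goods available $22,360.00 = COGS $18,477.85 + ending $3,882.15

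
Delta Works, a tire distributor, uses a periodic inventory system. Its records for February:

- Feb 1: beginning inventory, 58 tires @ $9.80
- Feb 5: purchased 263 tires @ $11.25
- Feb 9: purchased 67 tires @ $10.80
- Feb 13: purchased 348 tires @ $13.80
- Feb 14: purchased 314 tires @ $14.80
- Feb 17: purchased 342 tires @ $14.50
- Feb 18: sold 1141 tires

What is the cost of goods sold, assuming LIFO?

COGS = $15,919.70

Feb 18, 1141 sold [LIFO — newest first]: 342 @ $14.50 + 314 @ $14.80 + 348 @ $13.80 + 67 @ $10.80 + 70 @ $11.25 = $15,919.70
Ending inventory: 58 @ $9.80 + 193 @ $11.25 = $2,739.65
Check: goods available $18,659.35 = COGS $15,919.70 + ending $2,739.65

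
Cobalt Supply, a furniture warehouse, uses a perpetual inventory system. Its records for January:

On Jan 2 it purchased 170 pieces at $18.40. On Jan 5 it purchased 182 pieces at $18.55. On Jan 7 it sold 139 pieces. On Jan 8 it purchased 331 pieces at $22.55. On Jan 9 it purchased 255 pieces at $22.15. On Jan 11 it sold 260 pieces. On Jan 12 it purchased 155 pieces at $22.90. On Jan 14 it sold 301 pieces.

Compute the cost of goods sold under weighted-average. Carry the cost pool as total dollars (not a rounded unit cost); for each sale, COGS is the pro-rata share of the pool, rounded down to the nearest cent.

COGS = $14,643.36

After Jan 2: 170 on hand, pool $3,128.00 (≈ $18.4000 each)
After Jan 5: 352 on hand, pool $6,504.10 (≈ $18.4776 each)
Jan 7, sell 139: 139/352 × $6,504.10 → $2,568.38
After Jan 8: 544 on hand, pool $11,399.77 (≈ $20.9555 each)
After Jan 9: 799 on hand, pool $17,048.02 (≈ $21.3367 each)
Jan 11, sell 260: 260/799 × $17,048.02 → $5,547.54
After Jan 12: 694 on hand, pool $15,049.98 (≈ $21.6859 each)
Jan 14, sell 301: 301/694 × $15,049.98 → $6,527.44
Total COGS = $2,568.38 + $5,547.54 + $6,527.44 = $14,643.36
Ending inventory (cost pool remaining) = $8,522.54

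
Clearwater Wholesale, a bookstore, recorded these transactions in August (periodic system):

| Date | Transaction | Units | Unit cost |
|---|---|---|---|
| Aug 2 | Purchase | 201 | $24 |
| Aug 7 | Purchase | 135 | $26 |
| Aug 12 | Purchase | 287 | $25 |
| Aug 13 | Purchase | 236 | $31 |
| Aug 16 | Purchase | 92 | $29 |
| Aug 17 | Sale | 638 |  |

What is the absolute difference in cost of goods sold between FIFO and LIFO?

FIFO COGS: 201 @ $24 + 135 @ $26 + 287 @ $25 + 15 @ $31 = $15,974
LIFO COGS: 92 @ $29 + 236 @ $31 + 287 @ $25 + 23 @ $26 = $17,757
Difference = |$15,974 − $17,757| = $1,783

$1,783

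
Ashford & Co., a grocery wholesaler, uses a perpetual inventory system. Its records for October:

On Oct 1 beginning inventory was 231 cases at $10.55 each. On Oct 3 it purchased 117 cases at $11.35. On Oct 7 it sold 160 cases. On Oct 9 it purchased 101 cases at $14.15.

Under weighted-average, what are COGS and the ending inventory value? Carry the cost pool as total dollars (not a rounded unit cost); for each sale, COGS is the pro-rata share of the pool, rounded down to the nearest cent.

After Oct 1: 231 on hand, pool $2,437.05 (≈ $10.5500 each)
After Oct 3: 348 on hand, pool $3,765.00 (≈ $10.8190 each)
Oct 7, sell 160: 160/348 × $3,765.00 → $1,731.03
After Oct 9: 289 on hand, pool $3,463.12 (≈ $11.9831 each)
Ending inventory (cost pool remaining) = $3,463.12

COGS = $1,731.03; ending inventory = $3,463.12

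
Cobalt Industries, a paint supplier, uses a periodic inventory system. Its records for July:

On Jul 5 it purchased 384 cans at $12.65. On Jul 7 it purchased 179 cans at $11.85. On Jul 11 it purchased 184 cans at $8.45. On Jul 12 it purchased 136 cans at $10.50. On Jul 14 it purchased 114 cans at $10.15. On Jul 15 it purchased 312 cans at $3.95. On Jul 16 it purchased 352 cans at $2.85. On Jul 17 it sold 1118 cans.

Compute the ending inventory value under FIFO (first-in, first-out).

Ending inventory = $1,757.65

Jul 17, 1118 sold [FIFO — oldest first]: 384 @ $12.65 + 179 @ $11.85 + 184 @ $8.45 + 136 @ $10.50 + 114 @ $10.15 + 121 @ $3.95 = $11,596.60
Ending inventory: 191 @ $3.95 + 352 @ $2.85 = $1,757.65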